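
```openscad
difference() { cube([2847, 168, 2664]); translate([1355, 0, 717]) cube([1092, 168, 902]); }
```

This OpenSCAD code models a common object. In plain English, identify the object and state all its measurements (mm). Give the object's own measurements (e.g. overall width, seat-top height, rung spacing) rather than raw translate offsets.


A wall 2847 mm long (x), 168 mm thick (y), 2664 mm tall, with a rectangular window opening cut through it. The opening is 1092 mm wide and 902 mm tall; its sill is at z = 717 mm and its near (−x) edge is 1355 mm from the wall's −x end. The opening passes through the full wall thickness.


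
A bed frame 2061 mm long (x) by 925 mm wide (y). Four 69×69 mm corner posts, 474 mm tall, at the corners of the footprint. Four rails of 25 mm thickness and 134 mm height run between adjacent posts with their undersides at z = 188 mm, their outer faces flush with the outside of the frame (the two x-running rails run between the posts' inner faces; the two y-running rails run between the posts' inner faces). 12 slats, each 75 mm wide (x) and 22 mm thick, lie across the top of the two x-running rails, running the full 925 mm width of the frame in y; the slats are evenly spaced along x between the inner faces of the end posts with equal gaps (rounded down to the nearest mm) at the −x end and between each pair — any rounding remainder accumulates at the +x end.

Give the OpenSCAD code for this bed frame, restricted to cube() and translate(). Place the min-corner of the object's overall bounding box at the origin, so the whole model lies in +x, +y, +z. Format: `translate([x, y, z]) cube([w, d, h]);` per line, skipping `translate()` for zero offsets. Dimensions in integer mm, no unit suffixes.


cube([69, 69, 474]);
translate([0, 856, 0]) cube([69, 69, 474]);
translate([1992, 0, 0]) cube([69, 69, 474]);
translate([1992, 856, 0]) cube([69, 69, 474]);
translate([69, 0, 188]) cube([1923, 25, 134]);
translate([69, 900, 188]) cube([1923, 25, 134]);
translate([0, 69, 188]) cube([25, 787, 134]);
translate([2036, 69, 188]) cube([25, 787, 134]);
translate([147, 0, 322]) cube([75, 925, 22]);
translate([300, 0, 322]) cube([75, 925, 22]);
translate([453, 0, 322]) cube([75, 925, 22]);
translate([606, 0, 322]) cube([75, 925, 22]);
translate([759, 0, 322]) cube([75, 925, 22]);
translate([912, 0, 322]) cube([75, 925, 22]);
translate([1065, 0, 322]) cube([75, 925, 22]);
translate([1218, 0, 322]) cube([75, 925, 22]);
translate([1371, 0, 322]) cube([75, 925, 22]);
translate([1524, 0, 322]) cube([75, 925, 22]);
translate([1677, 0, 322]) cube([75, 925, 22]);
translate([1830, 0, 322]) cube([75, 925, 22]);


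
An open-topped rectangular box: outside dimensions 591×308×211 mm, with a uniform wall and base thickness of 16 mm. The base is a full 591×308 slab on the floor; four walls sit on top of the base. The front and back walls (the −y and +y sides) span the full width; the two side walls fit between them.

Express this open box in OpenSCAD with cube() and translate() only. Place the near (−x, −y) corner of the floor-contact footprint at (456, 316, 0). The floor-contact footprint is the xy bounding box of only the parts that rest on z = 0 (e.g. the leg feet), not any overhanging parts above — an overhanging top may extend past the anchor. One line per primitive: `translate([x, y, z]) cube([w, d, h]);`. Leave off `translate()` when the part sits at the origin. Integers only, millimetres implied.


translate([456, 316, 0]) cube([591, 308, 16]);
translate([456, 316, 16]) cube([591, 16, 195]);
translate([456, 608, 16]) cube([591, 16, 195]);
translate([456, 332, 16]) cube([16, 276, 195]);
translate([1031, 332, 16]) cube([16, 276, 195]);


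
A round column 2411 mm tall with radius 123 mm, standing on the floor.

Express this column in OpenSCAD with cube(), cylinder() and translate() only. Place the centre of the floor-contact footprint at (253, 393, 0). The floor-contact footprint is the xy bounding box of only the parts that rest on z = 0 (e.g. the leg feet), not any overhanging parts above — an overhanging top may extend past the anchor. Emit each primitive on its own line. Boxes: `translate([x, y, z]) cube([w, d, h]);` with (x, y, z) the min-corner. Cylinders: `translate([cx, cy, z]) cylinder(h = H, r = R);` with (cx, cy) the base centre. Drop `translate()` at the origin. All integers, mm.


translate([253, 393, 0]) cylinder(h = 2411, r = 123);


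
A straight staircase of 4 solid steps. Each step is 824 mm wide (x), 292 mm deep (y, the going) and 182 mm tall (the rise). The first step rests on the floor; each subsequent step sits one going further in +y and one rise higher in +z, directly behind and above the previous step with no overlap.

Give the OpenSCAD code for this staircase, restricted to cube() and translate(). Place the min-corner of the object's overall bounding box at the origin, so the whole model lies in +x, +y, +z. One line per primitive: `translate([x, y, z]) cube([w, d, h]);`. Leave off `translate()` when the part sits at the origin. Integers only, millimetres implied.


cube([824, 292, 182]);
translate([0, 292, 182]) cube([824, 292, 182]);
translate([0, 584, 364]) cube([824, 292, 182]);
translate([0, 876, 546]) cube([824, 292, 182]);


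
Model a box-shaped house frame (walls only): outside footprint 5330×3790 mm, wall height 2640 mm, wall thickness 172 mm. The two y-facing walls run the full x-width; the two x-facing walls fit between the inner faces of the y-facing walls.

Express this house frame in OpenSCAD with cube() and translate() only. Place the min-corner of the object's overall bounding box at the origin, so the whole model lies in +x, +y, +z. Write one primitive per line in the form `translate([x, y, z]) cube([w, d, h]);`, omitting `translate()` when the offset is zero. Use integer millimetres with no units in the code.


cube([5330, 172, 2640]);
translate([0, 3618, 0]) cube([5330, 172, 2640]);
translate([0, 172, 0]) cube([172, 3446, 2640]);
translate([5158, 172, 0]) cube([172, 3446, 2640]);


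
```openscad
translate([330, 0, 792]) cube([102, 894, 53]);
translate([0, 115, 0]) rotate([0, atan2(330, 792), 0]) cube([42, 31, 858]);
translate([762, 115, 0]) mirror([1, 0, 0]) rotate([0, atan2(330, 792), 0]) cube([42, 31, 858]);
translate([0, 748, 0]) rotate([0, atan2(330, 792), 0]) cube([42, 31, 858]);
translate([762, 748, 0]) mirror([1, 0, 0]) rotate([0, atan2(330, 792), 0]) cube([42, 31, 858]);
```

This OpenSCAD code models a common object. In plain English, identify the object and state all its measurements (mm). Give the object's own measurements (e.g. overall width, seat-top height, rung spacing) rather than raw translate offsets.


A sawhorse. A 102×894×53 mm beam (x, y, z) sits on two A-frame leg pairs. Each pair is two raked legs of 42×31 mm section (31 mm along y) splaying symmetrically in x. Each leg rises 792 mm vertically over 330 mm of horizontal reach and is 858 mm long along its own axis. Every leg's outer bottom edge rests on the floor and its outer top edge meets a bottom edge of the beam — the left legs (tilting toward +x) meet the beam's −x bottom edge, the right legs (their mirror images, tilting toward −x) meet its +x bottom edge — so the leg tops tuck under the beam, the beam's underside is 792 mm above the floor, and the feet are 762 mm apart outside-to-outside with the beam centred between them. The two leg pairs are set in 115 mm from either end of the beam.


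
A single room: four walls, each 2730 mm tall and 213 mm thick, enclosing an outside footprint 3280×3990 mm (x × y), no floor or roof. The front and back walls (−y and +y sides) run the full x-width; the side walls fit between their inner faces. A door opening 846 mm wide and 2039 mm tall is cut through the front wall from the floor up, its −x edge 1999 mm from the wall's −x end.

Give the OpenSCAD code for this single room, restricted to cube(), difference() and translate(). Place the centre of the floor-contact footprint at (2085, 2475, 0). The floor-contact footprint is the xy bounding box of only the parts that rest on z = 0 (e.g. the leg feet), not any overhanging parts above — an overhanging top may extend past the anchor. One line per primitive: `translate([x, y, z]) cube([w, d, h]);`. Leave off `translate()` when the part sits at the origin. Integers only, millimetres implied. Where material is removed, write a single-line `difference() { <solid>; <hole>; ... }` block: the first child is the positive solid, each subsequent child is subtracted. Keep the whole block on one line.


difference() { translate([445, 480, 0]) cube([3280, 213, 2730]); translate([2444, 480, 0]) cube([846, 213, 2039]); }
translate([445, 4257, 0]) cube([3280, 213, 2730]);
translate([445, 693, 0]) cube([213, 3564, 2730]);
translate([3512, 693, 0]) cube([213, 3564, 2730]);


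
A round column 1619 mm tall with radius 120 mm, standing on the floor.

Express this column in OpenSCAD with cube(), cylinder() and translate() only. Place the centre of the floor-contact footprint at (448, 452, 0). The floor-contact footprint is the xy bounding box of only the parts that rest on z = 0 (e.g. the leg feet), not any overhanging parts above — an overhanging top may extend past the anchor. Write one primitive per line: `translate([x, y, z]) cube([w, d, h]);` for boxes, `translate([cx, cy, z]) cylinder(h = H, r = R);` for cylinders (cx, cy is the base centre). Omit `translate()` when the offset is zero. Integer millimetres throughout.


translate([448, 452, 0]) cylinder(h = 1619, r = 120);


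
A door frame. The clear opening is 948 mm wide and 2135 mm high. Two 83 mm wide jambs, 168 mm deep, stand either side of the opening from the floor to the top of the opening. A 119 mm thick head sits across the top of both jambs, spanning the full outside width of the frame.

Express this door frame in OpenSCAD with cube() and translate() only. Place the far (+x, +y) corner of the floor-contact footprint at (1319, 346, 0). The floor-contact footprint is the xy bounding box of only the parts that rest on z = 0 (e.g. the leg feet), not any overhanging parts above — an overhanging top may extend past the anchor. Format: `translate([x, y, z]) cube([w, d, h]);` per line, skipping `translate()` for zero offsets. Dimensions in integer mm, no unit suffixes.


translate([205, 178, 0]) cube([83, 168, 2135]);
translate([1236, 178, 0]) cube([83, 168, 2135]);
translate([205, 178, 2135]) cube([1114, 168, 119]);


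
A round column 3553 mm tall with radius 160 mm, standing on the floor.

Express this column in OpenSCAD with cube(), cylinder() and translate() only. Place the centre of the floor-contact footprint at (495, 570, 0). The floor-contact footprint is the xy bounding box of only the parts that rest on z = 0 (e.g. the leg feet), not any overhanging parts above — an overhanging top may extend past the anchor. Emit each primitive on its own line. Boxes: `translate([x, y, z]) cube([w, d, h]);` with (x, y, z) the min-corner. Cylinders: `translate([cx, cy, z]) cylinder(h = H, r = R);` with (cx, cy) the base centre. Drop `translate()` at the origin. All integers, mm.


translate([495, 570, 0]) cylinder(h = 3553, r = 160);


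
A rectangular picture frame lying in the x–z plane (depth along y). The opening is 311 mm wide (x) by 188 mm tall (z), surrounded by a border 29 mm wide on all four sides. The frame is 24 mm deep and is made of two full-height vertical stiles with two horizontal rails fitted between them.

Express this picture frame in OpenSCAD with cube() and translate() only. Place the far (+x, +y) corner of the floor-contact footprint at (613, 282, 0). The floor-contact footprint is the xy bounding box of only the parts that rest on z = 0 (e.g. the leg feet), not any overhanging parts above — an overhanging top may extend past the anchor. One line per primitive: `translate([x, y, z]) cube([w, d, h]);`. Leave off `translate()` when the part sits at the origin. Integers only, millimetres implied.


translate([244, 258, 0]) cube([29, 24, 246]);
translate([584, 258, 0]) cube([29, 24, 246]);
translate([273, 258, 0]) cube([311, 24, 29]);
translate([273, 258, 217]) cube([311, 24, 29]);


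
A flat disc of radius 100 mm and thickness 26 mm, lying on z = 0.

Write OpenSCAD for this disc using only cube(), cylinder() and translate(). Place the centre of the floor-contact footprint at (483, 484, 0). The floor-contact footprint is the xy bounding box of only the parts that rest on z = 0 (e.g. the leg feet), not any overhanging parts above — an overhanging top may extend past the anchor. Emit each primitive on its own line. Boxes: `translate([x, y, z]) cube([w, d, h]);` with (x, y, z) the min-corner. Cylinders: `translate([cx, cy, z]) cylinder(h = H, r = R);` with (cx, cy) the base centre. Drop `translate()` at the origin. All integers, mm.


translate([483, 484, 0]) cylinder(h = 26, r = 100);


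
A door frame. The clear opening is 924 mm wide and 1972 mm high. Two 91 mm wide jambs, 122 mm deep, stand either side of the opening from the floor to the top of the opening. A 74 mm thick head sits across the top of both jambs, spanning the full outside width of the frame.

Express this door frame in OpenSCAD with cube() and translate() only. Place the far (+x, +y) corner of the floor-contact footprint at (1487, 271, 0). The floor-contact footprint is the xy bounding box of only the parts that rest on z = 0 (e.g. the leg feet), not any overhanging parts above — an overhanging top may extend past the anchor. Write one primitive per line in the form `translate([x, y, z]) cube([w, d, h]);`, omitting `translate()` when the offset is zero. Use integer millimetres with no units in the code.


translate([381, 149, 0]) cube([91, 122, 1972]);
translate([1396, 149, 0]) cube([91, 122, 1972]);
translate([381, 149, 1972]) cube([1106, 122, 74]);


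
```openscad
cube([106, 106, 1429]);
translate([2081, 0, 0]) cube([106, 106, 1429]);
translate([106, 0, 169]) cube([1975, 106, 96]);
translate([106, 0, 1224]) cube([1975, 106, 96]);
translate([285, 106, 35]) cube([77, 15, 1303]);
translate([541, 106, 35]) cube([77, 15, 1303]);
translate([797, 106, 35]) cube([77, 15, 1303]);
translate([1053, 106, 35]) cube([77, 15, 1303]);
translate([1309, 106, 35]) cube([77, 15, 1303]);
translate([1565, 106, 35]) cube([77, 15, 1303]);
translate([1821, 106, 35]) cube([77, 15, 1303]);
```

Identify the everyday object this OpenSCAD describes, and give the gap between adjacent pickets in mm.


A fence section. The picket gap is 179 mm.

Two posts, two rails, 7 pickets — a fence section. Span 1975 mm holds 7 pickets of 77 mm with 8 equal gaps: ⌊(1975 − 7·77) / 8⌋ = 179 mm.


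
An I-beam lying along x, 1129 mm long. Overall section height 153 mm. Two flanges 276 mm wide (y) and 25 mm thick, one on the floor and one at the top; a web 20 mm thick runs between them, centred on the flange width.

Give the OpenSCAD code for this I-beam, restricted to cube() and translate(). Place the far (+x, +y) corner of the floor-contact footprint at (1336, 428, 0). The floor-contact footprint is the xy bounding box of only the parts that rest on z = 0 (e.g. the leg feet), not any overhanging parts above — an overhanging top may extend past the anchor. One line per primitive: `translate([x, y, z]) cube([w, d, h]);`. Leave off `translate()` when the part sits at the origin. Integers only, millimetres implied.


translate([207, 152, 0]) cube([1129, 276, 25]);
translate([207, 280, 25]) cube([1129, 20, 103]);
translate([207, 152, 128]) cube([1129, 276, 25]);


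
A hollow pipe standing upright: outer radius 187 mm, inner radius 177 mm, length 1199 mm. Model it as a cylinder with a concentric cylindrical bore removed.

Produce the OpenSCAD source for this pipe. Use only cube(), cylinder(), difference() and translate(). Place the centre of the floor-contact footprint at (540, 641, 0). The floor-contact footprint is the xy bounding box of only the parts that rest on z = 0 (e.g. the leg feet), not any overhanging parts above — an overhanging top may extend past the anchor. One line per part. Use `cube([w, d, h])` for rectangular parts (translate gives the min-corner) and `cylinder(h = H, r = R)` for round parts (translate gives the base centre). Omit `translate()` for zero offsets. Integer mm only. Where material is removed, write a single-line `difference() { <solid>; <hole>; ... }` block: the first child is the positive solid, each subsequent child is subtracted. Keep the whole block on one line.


difference() { translate([540, 641, 0]) cylinder(h = 1199, r = 187); translate([540, 641, 0]) cylinder(h = 1199, r = 177); }


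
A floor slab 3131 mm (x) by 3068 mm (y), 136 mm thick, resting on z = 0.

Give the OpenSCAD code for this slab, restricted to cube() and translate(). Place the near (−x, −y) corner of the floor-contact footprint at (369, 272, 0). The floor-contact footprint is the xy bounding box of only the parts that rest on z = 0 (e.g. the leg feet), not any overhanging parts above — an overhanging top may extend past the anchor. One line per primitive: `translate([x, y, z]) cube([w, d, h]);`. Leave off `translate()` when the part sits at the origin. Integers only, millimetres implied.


translate([369, 272, 0]) cube([3131, 3068, 136]);


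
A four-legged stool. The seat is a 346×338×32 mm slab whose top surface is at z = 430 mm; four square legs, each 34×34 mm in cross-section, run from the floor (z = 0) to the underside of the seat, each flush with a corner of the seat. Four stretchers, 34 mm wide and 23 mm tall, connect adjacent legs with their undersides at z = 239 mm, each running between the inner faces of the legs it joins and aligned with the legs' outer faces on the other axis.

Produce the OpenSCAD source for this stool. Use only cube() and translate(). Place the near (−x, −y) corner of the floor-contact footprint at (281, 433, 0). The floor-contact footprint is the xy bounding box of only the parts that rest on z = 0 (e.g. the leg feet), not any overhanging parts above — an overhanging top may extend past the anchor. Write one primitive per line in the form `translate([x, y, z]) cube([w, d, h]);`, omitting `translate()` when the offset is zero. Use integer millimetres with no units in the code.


// leg_h = 430 - 32 = 398
// stretcher span = 346 - 2*34 = 278
translate([281, 433, 398]) cube([346, 338, 32]);
translate([281, 433, 0]) cube([34, 34, 398]);
translate([593, 433, 0]) cube([34, 34, 398]);
translate([281, 737, 0]) cube([34, 34, 398]);
translate([593, 737, 0]) cube([34, 34, 398]);
translate([315, 433, 239]) cube([278, 34, 23]);
translate([315, 737, 239]) cube([278, 34, 23]);
translate([281, 467, 239]) cube([34, 270, 23]);
translate([593, 467, 239]) cube([34, 270, 23]);


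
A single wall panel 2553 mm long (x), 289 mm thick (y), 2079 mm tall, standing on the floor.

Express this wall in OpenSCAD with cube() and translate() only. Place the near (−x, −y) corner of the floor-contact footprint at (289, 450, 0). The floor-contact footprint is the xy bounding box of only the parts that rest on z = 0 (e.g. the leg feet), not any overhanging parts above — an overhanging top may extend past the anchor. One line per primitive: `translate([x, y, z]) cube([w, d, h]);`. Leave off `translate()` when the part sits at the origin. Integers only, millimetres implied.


translate([289, 450, 0]) cube([2553, 289, 2079]);


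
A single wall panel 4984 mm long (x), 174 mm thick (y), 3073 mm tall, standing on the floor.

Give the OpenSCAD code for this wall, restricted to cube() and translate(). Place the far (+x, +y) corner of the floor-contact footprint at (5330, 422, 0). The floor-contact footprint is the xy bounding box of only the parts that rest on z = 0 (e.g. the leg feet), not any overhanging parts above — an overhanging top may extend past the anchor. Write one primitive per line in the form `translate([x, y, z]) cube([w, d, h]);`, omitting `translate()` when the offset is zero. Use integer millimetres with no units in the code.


translate([346, 248, 0]) cube([4984, 174, 3073]);


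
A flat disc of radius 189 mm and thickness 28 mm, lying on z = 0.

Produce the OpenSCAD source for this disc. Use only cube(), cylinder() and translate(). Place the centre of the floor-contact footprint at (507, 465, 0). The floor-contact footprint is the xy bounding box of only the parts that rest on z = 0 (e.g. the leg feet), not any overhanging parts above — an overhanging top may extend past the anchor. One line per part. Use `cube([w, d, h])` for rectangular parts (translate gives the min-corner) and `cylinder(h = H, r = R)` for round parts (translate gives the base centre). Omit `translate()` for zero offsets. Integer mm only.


translate([507, 465, 0]) cylinder(h = 28, r = 189);


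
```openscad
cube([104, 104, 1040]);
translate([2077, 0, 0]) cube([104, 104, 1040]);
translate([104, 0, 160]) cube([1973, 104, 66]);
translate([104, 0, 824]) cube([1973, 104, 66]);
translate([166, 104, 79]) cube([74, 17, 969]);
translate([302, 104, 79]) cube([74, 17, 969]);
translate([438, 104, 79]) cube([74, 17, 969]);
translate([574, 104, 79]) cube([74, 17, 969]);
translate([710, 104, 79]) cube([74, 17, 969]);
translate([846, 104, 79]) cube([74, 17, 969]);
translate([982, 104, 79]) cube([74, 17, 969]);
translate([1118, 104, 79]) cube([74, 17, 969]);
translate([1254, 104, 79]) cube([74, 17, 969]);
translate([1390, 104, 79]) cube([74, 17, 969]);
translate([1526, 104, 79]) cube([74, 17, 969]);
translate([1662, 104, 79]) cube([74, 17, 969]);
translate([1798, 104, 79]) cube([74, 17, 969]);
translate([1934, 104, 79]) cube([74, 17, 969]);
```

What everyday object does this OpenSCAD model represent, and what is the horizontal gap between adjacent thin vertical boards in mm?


A fence section. The picket gap is 62 mm.

Two posts, two rails, 14 pickets — a fence section. Span 1973 mm holds 14 pickets of 74 mm with 15 equal gaps: ⌊(1973 − 14·74) / 15⌋ = 62 mm.


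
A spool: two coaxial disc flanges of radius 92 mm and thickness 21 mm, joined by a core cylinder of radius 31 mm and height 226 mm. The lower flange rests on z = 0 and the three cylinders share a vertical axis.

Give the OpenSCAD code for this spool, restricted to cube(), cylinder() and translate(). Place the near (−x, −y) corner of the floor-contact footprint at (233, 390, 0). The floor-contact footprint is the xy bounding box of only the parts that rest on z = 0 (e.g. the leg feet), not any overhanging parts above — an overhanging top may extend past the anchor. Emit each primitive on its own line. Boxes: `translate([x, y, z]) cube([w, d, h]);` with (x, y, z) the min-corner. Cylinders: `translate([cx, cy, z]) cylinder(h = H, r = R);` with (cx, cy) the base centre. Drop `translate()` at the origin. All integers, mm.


translate([325, 482, 0]) cylinder(h = 21, r = 92);
translate([325, 482, 21]) cylinder(h = 226, r = 31);
translate([325, 482, 247]) cylinder(h = 21, r = 92);


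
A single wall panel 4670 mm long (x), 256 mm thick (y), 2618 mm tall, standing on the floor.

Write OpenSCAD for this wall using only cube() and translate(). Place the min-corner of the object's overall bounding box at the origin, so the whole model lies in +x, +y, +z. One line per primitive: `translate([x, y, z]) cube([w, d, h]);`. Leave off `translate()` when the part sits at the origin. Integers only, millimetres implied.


cube([4670, 256, 2618]);


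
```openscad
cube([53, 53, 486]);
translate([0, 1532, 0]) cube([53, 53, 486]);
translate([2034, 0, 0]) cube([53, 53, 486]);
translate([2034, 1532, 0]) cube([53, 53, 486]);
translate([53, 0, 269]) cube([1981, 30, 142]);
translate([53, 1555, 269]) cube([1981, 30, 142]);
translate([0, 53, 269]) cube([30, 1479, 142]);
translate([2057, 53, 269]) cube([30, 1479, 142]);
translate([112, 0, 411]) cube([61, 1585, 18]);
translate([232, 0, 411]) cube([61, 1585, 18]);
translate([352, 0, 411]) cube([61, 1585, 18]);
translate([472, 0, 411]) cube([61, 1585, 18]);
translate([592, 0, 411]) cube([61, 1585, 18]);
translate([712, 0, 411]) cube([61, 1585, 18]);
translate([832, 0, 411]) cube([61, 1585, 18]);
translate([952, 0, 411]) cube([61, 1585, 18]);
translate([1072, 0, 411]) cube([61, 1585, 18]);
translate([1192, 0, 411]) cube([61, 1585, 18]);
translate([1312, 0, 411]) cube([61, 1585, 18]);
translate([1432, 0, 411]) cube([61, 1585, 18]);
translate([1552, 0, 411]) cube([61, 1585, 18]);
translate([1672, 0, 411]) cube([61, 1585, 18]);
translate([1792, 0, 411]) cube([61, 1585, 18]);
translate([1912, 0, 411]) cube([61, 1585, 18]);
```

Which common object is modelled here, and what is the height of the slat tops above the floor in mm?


A bed frame. The slat-top height is 429 mm.

Four posts, four rails, and a row of slats — a bed frame. Slats sit on the rails at z = 269 + 142 = 411; with slat thickness 18, the top is 429 mm.


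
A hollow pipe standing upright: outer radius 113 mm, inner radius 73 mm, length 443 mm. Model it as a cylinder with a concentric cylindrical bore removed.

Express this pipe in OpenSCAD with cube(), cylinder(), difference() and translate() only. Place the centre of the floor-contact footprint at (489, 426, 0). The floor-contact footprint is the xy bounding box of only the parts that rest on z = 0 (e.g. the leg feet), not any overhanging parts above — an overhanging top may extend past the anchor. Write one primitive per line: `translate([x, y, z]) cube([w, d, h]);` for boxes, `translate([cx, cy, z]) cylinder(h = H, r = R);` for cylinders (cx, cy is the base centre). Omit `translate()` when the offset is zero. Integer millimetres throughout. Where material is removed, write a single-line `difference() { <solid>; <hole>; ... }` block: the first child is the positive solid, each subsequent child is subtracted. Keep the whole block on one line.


difference() { translate([489, 426, 0]) cylinder(h = 443, r = 113); translate([489, 426, 0]) cylinder(h = 443, r = 73); }


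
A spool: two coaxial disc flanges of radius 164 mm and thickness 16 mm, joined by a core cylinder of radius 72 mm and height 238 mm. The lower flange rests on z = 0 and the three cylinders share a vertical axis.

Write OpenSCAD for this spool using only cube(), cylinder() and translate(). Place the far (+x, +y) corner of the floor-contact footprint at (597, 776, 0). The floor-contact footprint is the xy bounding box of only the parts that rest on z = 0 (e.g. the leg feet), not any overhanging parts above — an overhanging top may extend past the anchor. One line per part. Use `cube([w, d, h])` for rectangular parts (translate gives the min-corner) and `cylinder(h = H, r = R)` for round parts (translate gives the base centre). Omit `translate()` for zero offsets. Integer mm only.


translate([433, 612, 0]) cylinder(h = 16, r = 164);
translate([433, 612, 16]) cylinder(h = 238, r = 72);
translate([433, 612, 254]) cylinder(h = 16, r = 164);


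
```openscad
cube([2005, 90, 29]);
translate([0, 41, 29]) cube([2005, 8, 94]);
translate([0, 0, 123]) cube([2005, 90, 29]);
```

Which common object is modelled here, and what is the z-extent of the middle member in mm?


An I-beam. The web height is 94 mm.

Two wide flanges with a thin centred web — an I-beam. Overall 152 mm minus two 29 mm flanges gives a web of 152 − 2·29 = 94 mm.


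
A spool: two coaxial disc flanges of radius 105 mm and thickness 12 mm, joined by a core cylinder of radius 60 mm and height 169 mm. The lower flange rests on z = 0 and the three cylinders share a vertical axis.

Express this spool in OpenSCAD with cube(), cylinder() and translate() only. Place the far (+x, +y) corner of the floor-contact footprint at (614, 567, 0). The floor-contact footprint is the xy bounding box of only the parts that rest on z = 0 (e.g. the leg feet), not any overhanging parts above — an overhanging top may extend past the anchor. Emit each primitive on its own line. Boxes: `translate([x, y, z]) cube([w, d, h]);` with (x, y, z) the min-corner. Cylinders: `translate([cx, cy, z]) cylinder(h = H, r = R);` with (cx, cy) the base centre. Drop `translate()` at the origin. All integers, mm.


translate([509, 462, 0]) cylinder(h = 12, r = 105);
translate([509, 462, 12]) cylinder(h = 169, r = 60);
translate([509, 462, 181]) cylinder(h = 12, r = 105);


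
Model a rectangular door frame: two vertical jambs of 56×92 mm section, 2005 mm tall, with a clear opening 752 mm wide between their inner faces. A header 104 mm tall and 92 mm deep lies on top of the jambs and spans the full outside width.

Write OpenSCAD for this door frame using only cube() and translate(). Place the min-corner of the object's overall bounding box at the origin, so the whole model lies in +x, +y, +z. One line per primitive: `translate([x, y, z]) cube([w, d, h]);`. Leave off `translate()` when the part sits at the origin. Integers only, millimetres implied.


cube([56, 92, 2005]);
translate([808, 0, 0]) cube([56, 92, 2005]);
translate([0, 0, 2005]) cube([864, 92, 104]);


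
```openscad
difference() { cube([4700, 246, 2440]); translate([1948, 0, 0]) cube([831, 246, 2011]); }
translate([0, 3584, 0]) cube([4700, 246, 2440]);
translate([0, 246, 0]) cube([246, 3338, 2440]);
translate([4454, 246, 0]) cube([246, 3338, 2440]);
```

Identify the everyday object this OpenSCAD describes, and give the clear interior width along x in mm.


A single room. The interior width is 4208 mm.

Four walls enclosing a rectangle with a door in the front wall — a room. Outside width 4700 minus two 246 mm walls gives 4208 mm.


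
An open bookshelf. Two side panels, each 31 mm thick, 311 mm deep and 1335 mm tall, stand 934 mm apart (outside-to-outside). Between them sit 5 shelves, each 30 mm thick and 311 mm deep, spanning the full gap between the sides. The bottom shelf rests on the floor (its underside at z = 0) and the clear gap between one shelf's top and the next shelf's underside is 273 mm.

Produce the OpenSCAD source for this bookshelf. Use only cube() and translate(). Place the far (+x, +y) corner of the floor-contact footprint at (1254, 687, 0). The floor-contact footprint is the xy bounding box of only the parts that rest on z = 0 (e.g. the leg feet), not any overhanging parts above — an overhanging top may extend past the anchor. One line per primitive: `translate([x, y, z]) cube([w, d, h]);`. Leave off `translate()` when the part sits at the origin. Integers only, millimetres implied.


translate([320, 376, 0]) cube([31, 311, 1335]);
translate([1223, 376, 0]) cube([31, 311, 1335]);
translate([351, 376, 0]) cube([872, 311, 30]);
translate([351, 376, 303]) cube([872, 311, 30]);
translate([351, 376, 606]) cube([872, 311, 30]);
translate([351, 376, 909]) cube([872, 311, 30]);
translate([351, 376, 1212]) cube([872, 311, 30]);


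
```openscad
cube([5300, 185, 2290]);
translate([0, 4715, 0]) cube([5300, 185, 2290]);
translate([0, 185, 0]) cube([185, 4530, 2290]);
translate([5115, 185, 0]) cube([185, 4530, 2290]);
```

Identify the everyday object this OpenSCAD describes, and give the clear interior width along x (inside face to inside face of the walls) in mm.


A house (or room) frame. The interior width is 4930 mm.

Four 2290 mm walls enclosing a rectangle with no floor or roof — a room or house frame. Outside width is 5300 mm and wall thickness is 185 mm, so the interior width is 5300 − 2 × 185 = 4930 mm.


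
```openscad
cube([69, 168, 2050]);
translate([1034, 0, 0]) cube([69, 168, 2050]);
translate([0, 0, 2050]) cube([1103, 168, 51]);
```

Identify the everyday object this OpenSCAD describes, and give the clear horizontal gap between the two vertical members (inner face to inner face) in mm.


A door frame. The clear opening width is 965 mm.

Two 2050 mm tall posts with a header on top — a door frame. The left jamb is 69 mm wide at x = 0; the right jamb starts at x = 1034. The clear opening is 1034 − 69 = 965 mm.


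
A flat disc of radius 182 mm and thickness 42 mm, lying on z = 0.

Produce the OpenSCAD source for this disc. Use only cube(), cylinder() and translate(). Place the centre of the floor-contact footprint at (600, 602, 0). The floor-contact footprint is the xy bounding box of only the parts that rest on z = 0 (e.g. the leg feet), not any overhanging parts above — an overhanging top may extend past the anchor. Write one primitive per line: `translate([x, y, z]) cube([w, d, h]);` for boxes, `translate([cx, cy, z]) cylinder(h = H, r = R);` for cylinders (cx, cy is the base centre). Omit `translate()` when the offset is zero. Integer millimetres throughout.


translate([600, 602, 0]) cylinder(h = 42, r = 182);


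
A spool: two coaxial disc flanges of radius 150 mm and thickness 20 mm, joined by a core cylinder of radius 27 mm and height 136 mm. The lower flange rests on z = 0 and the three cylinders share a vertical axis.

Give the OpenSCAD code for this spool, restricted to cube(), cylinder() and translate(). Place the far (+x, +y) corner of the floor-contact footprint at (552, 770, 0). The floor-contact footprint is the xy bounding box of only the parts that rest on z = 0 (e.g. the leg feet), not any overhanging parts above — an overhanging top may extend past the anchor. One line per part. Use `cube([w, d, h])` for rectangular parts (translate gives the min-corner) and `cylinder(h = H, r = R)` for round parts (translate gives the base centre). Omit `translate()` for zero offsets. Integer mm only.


translate([402, 620, 0]) cylinder(h = 20, r = 150);
translate([402, 620, 20]) cylinder(h = 136, r = 27);
translate([402, 620, 156]) cylinder(h = 20, r = 150);


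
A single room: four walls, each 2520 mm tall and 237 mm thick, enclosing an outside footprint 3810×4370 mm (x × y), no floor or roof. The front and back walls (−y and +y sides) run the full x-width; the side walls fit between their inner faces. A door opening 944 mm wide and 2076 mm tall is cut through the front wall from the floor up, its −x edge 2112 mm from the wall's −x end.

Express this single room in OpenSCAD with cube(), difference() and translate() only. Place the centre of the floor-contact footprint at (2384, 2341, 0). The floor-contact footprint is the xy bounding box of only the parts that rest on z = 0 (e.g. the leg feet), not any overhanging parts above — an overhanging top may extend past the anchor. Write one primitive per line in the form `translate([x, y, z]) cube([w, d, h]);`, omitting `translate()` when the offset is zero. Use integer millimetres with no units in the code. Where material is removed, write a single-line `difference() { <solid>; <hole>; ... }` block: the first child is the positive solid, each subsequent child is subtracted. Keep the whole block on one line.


difference() { translate([479, 156, 0]) cube([3810, 237, 2520]); translate([2591, 156, 0]) cube([944, 237, 2076]); }
translate([479, 4289, 0]) cube([3810, 237, 2520]);
translate([479, 393, 0]) cube([237, 3896, 2520]);
translate([4052, 393, 0]) cube([237, 3896, 2520]);


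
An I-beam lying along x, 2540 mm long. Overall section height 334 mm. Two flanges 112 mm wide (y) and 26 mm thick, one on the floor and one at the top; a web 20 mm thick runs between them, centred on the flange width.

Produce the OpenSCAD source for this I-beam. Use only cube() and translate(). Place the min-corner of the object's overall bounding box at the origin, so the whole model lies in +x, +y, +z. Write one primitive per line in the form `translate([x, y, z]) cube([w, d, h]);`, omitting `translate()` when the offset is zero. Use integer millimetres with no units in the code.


cube([2540, 112, 26]);
translate([0, 46, 26]) cube([2540, 20, 282]);
translate([0, 0, 308]) cube([2540, 112, 26]);


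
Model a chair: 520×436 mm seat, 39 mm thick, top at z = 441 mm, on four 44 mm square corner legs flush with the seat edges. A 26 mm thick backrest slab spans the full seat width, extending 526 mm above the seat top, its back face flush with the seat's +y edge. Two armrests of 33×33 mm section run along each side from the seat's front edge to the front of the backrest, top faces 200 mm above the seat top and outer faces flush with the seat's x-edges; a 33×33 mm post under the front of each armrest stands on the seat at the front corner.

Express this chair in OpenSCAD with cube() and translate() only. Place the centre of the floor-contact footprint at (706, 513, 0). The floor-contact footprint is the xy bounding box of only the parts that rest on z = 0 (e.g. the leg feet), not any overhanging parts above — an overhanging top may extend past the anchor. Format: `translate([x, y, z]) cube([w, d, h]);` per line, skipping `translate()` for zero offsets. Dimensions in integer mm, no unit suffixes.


translate([446, 295, 402]) cube([520, 436, 39]);
translate([446, 295, 0]) cube([44, 44, 402]);
translate([922, 295, 0]) cube([44, 44, 402]);
translate([446, 687, 0]) cube([44, 44, 402]);
translate([922, 687, 0]) cube([44, 44, 402]);
translate([446, 705, 441]) cube([520, 26, 526]);
translate([446, 295, 608]) cube([33, 410, 33]);
translate([933, 295, 608]) cube([33, 410, 33]);
translate([446, 295, 441]) cube([33, 33, 167]);
translate([933, 295, 441]) cube([33, 33, 167]);


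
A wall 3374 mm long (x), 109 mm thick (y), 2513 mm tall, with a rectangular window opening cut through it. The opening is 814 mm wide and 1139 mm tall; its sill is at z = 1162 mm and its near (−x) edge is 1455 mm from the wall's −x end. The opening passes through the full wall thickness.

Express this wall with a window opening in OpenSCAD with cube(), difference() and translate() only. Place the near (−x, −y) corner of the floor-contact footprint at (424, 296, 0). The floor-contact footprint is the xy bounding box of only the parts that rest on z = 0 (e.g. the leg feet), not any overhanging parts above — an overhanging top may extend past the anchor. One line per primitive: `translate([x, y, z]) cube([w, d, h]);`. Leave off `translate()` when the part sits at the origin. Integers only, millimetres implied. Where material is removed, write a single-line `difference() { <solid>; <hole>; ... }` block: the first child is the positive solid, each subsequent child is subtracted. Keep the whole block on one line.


difference() { translate([424, 296, 0]) cube([3374, 109, 2513]); translate([1879, 296, 1162]) cube([814, 109, 1139]); }


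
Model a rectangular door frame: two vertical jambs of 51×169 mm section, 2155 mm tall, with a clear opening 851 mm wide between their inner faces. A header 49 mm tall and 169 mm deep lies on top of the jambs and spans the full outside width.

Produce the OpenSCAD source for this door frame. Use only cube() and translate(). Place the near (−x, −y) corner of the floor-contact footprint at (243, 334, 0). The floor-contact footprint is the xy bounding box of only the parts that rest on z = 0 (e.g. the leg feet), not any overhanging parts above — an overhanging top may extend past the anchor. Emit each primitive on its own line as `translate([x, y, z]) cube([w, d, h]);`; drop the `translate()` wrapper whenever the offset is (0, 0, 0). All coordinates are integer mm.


translate([243, 334, 0]) cube([51, 169, 2155]);
translate([1145, 334, 0]) cube([51, 169, 2155]);
translate([243, 334, 2155]) cube([953, 169, 49]);


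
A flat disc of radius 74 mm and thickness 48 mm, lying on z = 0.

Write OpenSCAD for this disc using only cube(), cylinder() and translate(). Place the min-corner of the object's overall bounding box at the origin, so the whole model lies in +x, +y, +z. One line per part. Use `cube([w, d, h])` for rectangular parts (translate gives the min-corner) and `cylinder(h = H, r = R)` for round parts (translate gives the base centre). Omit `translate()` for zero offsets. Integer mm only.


translate([74, 74, 0]) cylinder(h = 48, r = 74);


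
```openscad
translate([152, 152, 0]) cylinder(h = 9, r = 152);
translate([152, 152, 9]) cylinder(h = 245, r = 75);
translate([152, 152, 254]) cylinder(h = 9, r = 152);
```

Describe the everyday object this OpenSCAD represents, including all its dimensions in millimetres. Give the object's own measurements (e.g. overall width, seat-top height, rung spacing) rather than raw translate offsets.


A spool: two coaxial disc flanges of radius 152 mm and thickness 9 mm, joined by a core cylinder of radius 75 mm and height 245 mm. The lower flange rests on z = 0 and the three cylinders share a vertical axis.
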